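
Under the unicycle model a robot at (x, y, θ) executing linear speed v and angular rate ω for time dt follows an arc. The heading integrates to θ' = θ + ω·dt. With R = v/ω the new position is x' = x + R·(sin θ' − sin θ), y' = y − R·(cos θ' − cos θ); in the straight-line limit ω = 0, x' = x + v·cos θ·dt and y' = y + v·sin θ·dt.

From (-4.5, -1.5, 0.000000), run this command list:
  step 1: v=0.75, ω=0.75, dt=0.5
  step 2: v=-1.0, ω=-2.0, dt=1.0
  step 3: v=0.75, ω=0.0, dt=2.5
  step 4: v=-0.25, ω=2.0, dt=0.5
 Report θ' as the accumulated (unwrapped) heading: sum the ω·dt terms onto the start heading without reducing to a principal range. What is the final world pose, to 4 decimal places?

(-4.9694, -2.7023, -0.6250)

step 1: θ'=0.3750 (R=1.0000) → pose (-4.1337, -1.4305, 0.3750)
step 2: θ'=-1.6250 (R=0.5000) → pose (-4.8161, -0.9382, -1.6250)
step 3: θ'=-1.6250 (straight) → pose (-4.9177, -2.8104, -1.6250)
step 4: θ'=-0.6250 (R=-0.1250) → pose (-4.9694, -2.7023, -0.6250)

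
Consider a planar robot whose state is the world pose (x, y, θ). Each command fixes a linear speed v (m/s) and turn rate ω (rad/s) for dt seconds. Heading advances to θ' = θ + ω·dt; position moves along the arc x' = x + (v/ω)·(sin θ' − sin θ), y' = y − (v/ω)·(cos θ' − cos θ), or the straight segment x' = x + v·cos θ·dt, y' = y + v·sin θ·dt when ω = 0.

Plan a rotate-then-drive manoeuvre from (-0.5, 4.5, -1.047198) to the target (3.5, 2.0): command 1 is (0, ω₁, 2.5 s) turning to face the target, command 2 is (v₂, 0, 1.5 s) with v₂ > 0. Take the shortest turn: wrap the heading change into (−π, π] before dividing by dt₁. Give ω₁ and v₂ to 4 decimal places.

ω₁ = 0.1954, v₂ = 3.1447

heading to target = atan2(2−4.5, 3.5−-0.5) = -0.5586
Δθ = wrap(-0.5586 − -1.0472) = 0.4886; ω₁ = Δθ/dt₁ = 0.1954
distance = √((3.5−-0.5)² + (2−4.5)²) = 4.7170; v₂ = distance/dt₂ = 3.1447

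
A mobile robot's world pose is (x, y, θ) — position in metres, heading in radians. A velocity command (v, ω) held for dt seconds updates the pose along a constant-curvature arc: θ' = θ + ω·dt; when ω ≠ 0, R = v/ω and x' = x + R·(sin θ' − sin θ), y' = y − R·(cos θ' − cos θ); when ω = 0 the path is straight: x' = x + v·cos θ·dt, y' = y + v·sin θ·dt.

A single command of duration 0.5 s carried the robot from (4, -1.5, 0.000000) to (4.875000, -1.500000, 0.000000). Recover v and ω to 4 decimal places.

Δθ = 0.000000 − 0.000000 = 0.000000
ω = Δθ/dt = 0.000000/0.5 = 0.0000
ω = 0 → v = (Δx·cos θ + Δy·sin θ)/dt = 1.7500

v = 1.7500, ω = 0.0000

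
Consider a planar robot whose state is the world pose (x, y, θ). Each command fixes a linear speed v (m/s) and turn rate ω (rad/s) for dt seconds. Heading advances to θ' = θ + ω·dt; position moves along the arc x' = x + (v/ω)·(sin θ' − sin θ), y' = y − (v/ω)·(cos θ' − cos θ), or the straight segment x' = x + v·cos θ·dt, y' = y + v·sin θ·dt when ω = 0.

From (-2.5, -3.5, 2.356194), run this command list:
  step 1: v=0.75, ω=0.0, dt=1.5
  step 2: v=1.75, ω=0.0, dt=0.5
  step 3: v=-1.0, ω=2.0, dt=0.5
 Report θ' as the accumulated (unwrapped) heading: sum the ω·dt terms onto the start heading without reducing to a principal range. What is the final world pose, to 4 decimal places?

(-3.4542, -2.2208, 3.3562)

step 1: θ'=2.3562 (straight) → pose (-3.2955, -2.7045, 2.3562)
step 2: θ'=2.3562 (straight) → pose (-3.9142, -2.0858, 2.3562)
step 3: θ'=3.3562 (R=-0.5000) → pose (-3.4542, -2.2208, 3.3562)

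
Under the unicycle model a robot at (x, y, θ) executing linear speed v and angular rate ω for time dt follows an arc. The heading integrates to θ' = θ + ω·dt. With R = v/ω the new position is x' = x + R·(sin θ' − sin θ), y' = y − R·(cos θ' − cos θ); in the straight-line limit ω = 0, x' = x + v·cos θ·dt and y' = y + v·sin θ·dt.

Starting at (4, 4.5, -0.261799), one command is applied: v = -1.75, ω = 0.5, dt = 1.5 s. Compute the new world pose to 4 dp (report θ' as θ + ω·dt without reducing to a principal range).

(1.4525, 4.2104, 0.4882)

θ' = -0.2618 + 0.5·1.5 = 0.4882
R = v/ω = -1.75/0.5 = -3.5000
x' = 4 + -3.5000·(sin 0.4882 − sin -0.2618) = 1.4525
y' = 4.5 − -3.5000·(cos 0.4882 − cos -0.2618) = 4.2104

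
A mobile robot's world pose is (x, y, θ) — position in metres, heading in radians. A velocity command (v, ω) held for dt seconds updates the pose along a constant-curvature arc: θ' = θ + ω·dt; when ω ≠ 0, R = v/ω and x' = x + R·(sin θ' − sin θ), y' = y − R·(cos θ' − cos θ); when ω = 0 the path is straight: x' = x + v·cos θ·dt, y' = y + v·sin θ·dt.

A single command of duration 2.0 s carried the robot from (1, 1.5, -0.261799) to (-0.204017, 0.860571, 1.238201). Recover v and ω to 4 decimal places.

v = -0.7500, ω = 0.7500

Δθ = 1.238201 − -0.261799 = 1.500000
ω = Δθ/dt = 1.500000/2.0 = 0.7500
R = Δx/(sin θ' − sin θ) = -1.0000
v = R·ω = -1.0000·0.7500 = -0.7500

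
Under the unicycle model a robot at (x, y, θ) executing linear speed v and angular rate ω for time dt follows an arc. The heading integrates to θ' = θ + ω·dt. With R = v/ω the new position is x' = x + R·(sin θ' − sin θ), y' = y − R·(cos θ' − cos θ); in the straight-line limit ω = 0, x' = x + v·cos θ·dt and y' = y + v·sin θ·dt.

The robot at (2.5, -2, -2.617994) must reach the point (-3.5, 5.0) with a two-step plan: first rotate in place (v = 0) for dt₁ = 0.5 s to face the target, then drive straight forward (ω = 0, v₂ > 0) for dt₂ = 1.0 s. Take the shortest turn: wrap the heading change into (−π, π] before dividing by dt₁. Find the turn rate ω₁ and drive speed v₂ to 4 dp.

heading to target = atan2(5−-2, -3.5−2.5) = 2.2794
Δθ = wrap(2.2794 − -2.6180) = -1.3858; ω₁ = Δθ/dt₁ = -2.7715
distance = √((-3.5−2.5)² + (5−-2)²) = 9.2195; v₂ = distance/dt₂ = 9.2195

ω₁ = -2.7715, v₂ = 9.2195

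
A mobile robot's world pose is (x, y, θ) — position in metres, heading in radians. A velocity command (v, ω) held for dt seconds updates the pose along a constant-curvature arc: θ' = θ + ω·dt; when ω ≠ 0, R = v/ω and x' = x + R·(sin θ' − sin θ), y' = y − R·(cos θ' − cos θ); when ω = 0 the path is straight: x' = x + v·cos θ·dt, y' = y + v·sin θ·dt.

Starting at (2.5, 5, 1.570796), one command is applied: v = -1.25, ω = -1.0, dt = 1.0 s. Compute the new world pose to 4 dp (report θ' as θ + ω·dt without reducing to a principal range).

(1.9254, 3.9482, 0.5708)

θ' = 1.5708 + -1.0·1.0 = 0.5708
R = v/ω = -1.25/-1.0 = 1.2500
x' = 2.5 + 1.2500·(sin 0.5708 − sin 1.5708) = 1.9254
y' = 5 − 1.2500·(cos 0.5708 − cos 1.5708) = 3.9482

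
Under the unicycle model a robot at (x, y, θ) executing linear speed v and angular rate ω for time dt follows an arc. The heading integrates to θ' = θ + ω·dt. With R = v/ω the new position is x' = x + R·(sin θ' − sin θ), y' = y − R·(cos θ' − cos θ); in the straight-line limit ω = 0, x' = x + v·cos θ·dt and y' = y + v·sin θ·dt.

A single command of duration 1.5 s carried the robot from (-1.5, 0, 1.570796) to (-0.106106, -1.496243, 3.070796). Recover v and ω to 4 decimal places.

Δθ = 3.070796 − 1.570796 = 1.500000
ω = Δθ/dt = 1.500000/1.5 = 1.0000
R = −Δy/(cos θ' − cos θ) = -1.5000
v = R·ω = -1.5000·1.0000 = -1.5000

v = -1.5000, ω = 1.0000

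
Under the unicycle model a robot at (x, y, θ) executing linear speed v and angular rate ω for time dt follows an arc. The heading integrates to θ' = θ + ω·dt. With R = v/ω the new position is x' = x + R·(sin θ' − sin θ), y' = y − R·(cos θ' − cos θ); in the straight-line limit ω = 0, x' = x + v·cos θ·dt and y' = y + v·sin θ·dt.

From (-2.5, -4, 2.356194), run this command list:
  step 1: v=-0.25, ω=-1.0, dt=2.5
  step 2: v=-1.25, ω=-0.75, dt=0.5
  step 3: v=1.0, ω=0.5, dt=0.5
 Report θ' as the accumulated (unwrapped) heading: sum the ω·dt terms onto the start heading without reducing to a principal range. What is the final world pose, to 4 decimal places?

(-2.8396, -4.4134, -0.2688)

step 1: θ'=-0.1438 (R=0.2500) → pose (-2.7126, -4.4242, -0.1438)
step 2: θ'=-0.5188 (R=1.6667) → pose (-3.3002, -4.2221, -0.5188)
step 3: θ'=-0.2688 (R=2.0000) → pose (-2.8396, -4.4134, -0.2688)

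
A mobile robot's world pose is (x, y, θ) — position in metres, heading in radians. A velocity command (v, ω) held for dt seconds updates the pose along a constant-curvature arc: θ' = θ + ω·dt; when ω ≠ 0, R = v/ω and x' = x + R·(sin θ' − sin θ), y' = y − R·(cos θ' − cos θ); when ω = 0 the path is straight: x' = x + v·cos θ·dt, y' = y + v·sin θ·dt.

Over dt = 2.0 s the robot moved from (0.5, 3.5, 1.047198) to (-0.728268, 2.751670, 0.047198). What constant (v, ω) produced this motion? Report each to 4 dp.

v = -0.7500, ω = -0.5000

Δθ = 0.047198 − 1.047198 = -1.000000
ω = Δθ/dt = -1.000000/2.0 = -0.5000
R = Δx/(sin θ' − sin θ) = 1.5000
v = R·ω = 1.5000·-0.5000 = -0.7500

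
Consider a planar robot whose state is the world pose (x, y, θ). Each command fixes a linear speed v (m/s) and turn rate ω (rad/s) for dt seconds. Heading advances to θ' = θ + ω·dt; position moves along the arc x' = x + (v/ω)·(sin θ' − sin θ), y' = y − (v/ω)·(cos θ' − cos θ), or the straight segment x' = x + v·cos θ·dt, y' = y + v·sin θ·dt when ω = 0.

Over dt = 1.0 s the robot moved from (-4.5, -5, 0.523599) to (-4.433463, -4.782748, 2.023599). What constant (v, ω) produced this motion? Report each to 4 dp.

v = 0.2500, ω = 1.5000

Δθ = 2.023599 − 0.523599 = 1.500000
ω = Δθ/dt = 1.500000/1.0 = 1.5000
R = −Δy/(cos θ' − cos θ) = 0.1667
v = R·ω = 0.1667·1.5000 = 0.2500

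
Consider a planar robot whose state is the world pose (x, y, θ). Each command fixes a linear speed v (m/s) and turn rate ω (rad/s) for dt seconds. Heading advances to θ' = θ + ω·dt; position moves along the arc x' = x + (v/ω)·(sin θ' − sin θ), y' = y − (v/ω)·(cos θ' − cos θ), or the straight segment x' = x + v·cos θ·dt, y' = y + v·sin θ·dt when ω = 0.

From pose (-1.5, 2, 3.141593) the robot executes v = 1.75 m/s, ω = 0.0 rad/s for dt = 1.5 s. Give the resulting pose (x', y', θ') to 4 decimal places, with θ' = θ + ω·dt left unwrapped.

θ' = 3.1416 + 0.0·1.5 = 3.1416
ω = 0 → straight: x' = -1.5 + 1.75·cos(3.1416)·1.5 = -4.1250
y' = 2 + 1.75·sin(3.1416)·1.5 = 2.0000

(-4.1250, 2.0000, 3.1416)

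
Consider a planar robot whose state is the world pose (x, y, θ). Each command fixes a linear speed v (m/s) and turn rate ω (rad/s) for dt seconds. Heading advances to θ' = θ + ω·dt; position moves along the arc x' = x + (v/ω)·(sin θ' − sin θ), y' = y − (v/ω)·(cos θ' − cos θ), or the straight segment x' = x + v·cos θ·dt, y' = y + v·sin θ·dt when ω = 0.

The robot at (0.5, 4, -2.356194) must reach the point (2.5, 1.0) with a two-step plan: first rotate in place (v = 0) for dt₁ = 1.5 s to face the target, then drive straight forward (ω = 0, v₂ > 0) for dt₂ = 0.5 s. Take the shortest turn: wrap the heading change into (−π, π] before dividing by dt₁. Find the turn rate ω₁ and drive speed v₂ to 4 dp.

heading to target = atan2(1−4, 2.5−0.5) = -0.9828
Δθ = wrap(-0.9828 − -2.3562) = 1.3734; ω₁ = Δθ/dt₁ = 0.9156
distance = √((2.5−0.5)² + (1−4)²) = 3.6056; v₂ = distance/dt₂ = 7.2111

ω₁ = 0.9156, v₂ = 7.2111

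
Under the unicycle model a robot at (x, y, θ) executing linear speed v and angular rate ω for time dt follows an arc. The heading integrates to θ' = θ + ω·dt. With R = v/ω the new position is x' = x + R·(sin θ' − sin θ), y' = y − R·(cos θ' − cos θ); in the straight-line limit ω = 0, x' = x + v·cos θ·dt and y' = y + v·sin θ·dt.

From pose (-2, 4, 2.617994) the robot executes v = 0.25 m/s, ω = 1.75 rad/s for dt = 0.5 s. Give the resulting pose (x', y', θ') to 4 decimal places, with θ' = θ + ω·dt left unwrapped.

(-2.1206, 4.0104, 3.4930)

θ' = 2.6180 + 1.75·0.5 = 3.4930
R = v/ω = 0.25/1.75 = 0.1429
x' = -2 + 0.1429·(sin 3.4930 − sin 2.6180) = -2.1206
y' = 4 − 0.1429·(cos 3.4930 − cos 2.6180) = 4.0104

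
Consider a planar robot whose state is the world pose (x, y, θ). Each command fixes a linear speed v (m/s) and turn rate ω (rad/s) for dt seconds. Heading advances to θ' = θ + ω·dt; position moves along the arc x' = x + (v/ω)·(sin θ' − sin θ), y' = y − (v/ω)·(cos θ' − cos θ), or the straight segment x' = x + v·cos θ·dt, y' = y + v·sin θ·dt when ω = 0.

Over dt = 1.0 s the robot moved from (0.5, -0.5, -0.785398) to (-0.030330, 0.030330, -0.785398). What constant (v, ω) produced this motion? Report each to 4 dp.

Δθ = -0.785398 − -0.785398 = 0.000000
ω = Δθ/dt = 0.000000/1.0 = 0.0000
ω = 0 → v = (Δx·cos θ + Δy·sin θ)/dt = -0.7500

v = -0.7500, ω = 0.0000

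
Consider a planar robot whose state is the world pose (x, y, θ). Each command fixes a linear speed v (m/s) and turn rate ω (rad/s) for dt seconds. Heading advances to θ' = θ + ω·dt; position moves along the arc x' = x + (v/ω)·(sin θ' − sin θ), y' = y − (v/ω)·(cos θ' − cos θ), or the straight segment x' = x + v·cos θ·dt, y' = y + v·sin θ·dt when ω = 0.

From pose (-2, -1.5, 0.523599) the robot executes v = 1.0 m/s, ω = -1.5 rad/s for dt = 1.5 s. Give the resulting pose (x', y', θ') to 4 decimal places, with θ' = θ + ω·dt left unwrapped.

(-1.0081, -2.1807, -1.7264)

θ' = 0.5236 + -1.5·1.5 = -1.7264
R = v/ω = 1.0/-1.5 = -0.6667
x' = -2 + -0.6667·(sin -1.7264 − sin 0.5236) = -1.0081
y' = -1.5 − -0.6667·(cos -1.7264 − cos 0.5236) = -2.1807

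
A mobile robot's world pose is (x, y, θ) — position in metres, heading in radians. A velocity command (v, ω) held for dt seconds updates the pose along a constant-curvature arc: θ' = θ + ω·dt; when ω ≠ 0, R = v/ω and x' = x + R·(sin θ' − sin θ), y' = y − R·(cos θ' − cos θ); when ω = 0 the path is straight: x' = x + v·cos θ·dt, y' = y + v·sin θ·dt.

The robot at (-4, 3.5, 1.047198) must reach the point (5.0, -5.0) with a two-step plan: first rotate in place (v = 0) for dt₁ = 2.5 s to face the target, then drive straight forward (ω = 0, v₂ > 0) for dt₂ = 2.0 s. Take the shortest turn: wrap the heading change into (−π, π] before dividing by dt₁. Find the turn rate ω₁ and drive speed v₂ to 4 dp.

ω₁ = -0.7216, v₂ = 6.1897

heading to target = atan2(-5−3.5, 5−-4) = -0.7568
Δθ = wrap(-0.7568 − 1.0472) = -1.8040; ω₁ = Δθ/dt₁ = -0.7216
distance = √((5−-4)² + (-5−3.5)²) = 12.3794; v₂ = distance/dt₂ = 6.1897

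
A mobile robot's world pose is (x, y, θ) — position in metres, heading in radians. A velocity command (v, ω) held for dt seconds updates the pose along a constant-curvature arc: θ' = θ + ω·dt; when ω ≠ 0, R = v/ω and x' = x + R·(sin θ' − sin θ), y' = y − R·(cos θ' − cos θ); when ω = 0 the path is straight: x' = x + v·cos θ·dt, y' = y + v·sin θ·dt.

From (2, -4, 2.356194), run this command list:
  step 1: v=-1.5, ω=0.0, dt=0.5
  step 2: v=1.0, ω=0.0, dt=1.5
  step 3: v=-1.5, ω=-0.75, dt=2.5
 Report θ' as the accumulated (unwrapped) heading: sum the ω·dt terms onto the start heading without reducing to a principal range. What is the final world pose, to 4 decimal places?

step 1: θ'=2.3562 (straight) → pose (2.5303, -4.5303, 2.3562)
step 2: θ'=2.3562 (straight) → pose (1.4697, -3.4697, 2.3562)
step 3: θ'=0.4812 (R=2.0000) → pose (0.9811, -6.6568, 0.4812)

(0.9811, -6.6568, 0.4812)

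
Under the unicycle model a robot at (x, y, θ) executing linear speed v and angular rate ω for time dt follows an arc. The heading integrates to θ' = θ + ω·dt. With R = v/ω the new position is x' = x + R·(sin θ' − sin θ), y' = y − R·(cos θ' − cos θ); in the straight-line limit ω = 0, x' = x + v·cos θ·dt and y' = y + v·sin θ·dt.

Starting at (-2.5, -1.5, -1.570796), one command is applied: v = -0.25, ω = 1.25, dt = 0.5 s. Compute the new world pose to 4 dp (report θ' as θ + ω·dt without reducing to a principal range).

θ' = -1.5708 + 1.25·0.5 = -0.9458
R = v/ω = -0.25/1.25 = -0.2000
x' = -2.5 + -0.2000·(sin -0.9458 − sin -1.5708) = -2.5378
y' = -1.5 − -0.2000·(cos -0.9458 − cos -1.5708) = -1.3830

(-2.5378, -1.3830, -0.9458)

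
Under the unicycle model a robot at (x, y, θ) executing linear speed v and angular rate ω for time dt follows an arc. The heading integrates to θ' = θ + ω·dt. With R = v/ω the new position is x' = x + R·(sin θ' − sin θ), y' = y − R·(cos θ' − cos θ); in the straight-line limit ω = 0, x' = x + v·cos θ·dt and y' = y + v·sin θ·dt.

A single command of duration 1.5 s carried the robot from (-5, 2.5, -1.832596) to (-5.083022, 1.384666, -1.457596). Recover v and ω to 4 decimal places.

v = 0.7500, ω = 0.2500

Δθ = -1.457596 − -1.832596 = 0.375000
ω = Δθ/dt = 0.375000/1.5 = 0.2500
R = −Δy/(cos θ' − cos θ) = 3.0000
v = R·ω = 3.0000·0.2500 = 0.7500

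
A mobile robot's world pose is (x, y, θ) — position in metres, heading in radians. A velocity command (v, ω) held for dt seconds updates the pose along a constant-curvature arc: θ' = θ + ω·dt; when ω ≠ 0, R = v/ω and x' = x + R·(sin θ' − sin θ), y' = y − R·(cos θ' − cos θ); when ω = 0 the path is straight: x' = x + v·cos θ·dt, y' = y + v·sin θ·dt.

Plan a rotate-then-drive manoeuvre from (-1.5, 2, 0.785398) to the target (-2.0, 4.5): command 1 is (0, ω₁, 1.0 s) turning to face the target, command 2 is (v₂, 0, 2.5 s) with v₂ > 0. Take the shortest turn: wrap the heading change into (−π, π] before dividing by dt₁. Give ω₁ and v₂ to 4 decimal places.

ω₁ = 0.9828, v₂ = 1.0198

heading to target = atan2(4.5−2, -2−-1.5) = 1.7682
Δθ = wrap(1.7682 − 0.7854) = 0.9828; ω₁ = Δθ/dt₁ = 0.9828
distance = √((-2−-1.5)² + (4.5−2)²) = 2.5495; v₂ = distance/dt₂ = 1.0198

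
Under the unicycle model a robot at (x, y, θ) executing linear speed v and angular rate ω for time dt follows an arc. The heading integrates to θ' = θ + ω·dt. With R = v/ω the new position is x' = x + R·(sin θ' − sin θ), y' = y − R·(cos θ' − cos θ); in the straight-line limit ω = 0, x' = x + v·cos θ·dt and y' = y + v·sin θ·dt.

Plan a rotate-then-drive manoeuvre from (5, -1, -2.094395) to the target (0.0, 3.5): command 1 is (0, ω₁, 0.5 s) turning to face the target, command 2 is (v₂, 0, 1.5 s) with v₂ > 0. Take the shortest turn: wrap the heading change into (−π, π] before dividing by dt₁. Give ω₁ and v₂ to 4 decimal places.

heading to target = atan2(3.5−-1, 0−5) = 2.4088
Δθ = wrap(2.4088 − -2.0944) = -1.7800; ω₁ = Δθ/dt₁ = -3.5600
distance = √((0−5)² + (3.5−-1)²) = 6.7268; v₂ = distance/dt₂ = 4.4845

ω₁ = -3.5600, v₂ = 4.4845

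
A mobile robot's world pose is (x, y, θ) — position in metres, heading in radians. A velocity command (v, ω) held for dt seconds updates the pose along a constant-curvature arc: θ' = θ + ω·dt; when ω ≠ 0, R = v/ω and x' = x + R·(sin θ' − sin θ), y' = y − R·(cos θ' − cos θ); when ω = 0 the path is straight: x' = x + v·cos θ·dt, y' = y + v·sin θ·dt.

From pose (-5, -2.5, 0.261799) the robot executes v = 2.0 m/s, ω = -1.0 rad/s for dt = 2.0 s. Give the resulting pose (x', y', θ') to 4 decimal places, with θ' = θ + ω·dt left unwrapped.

(-2.5103, -4.7651, -1.7382)

θ' = 0.2618 + -1.0·2.0 = -1.7382
R = v/ω = 2.0/-1.0 = -2.0000
x' = -5 + -2.0000·(sin -1.7382 − sin 0.2618) = -2.5103
y' = -2.5 − -2.0000·(cos -1.7382 − cos 0.2618) = -4.7651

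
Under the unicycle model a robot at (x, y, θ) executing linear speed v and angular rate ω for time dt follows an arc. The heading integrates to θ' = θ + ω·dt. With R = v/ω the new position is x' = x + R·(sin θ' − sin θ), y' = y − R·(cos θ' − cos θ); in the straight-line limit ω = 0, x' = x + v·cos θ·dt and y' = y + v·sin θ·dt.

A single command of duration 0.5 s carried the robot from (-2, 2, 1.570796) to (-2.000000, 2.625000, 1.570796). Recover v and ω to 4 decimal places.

Δθ = 1.570796 − 1.570796 = 0.000000
ω = Δθ/dt = 0.000000/0.5 = 0.0000
ω = 0 → v = (Δx·cos θ + Δy·sin θ)/dt = 1.2500

v = 1.2500, ω = 0.0000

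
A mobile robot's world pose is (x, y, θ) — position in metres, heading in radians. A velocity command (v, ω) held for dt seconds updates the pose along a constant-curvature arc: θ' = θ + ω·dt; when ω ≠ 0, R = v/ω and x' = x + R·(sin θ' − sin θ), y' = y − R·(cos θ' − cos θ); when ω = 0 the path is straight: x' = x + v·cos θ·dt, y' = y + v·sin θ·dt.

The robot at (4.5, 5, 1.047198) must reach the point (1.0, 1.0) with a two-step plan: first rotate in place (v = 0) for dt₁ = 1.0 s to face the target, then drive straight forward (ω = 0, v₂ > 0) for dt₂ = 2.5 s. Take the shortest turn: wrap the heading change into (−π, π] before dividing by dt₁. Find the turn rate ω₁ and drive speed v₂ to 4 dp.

heading to target = atan2(1−5, 1−4.5) = -2.2896
Δθ = wrap(-2.2896 − 1.0472) = 2.9464; ω₁ = Δθ/dt₁ = 2.9464
distance = √((1−4.5)² + (1−5)²) = 5.3151; v₂ = distance/dt₂ = 2.1260

ω₁ = 2.9464, v₂ = 2.1260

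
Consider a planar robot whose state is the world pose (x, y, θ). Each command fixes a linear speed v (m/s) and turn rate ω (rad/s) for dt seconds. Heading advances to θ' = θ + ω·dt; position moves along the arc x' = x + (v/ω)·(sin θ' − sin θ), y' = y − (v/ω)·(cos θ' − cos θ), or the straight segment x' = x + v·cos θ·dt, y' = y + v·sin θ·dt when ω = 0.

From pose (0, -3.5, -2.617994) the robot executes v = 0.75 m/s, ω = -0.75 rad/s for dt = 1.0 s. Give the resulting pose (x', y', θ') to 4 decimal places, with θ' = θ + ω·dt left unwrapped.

(-0.7245, -3.6085, -3.3680)

θ' = -2.6180 + -0.75·1.0 = -3.3680
R = v/ω = 0.75/-0.75 = -1.0000
x' = 0 + -1.0000·(sin -3.3680 − sin -2.6180) = -0.7245
y' = -3.5 − -1.0000·(cos -3.3680 − cos -2.6180) = -3.6085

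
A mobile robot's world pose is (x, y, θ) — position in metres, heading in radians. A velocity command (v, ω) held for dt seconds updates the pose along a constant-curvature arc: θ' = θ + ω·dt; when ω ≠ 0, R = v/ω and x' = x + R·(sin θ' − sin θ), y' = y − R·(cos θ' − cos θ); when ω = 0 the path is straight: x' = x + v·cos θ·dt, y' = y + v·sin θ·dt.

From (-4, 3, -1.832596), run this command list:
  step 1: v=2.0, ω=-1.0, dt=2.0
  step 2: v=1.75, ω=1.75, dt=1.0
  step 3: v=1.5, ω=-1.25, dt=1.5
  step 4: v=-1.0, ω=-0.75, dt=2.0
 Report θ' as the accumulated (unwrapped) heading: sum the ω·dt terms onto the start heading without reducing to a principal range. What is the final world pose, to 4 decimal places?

(-10.6273, -0.3566, -5.4576)

step 1: θ'=-3.8326 (R=-2.0000) → pose (-7.2065, 1.9764, -3.8326)
step 2: θ'=-2.0826 (R=1.0000) → pose (-8.7156, 1.6956, -2.0826)
step 3: θ'=-3.9576 (R=-1.2000) → pose (-10.6360, 1.4611, -3.9576)
step 4: θ'=-5.4576 (R=1.3333) → pose (-10.6273, -0.3566, -5.4576)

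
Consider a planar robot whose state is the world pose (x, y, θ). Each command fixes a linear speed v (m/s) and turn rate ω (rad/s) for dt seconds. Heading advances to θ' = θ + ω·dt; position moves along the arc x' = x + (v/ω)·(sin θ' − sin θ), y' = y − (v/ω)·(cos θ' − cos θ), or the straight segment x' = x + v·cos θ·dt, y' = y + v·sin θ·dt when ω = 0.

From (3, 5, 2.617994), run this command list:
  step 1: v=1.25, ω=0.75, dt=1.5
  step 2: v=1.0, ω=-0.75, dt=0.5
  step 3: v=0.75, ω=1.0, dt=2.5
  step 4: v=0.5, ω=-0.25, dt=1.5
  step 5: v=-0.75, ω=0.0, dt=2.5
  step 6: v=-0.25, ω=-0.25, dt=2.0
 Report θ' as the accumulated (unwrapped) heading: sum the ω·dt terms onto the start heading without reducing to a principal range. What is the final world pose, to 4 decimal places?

step 1: θ'=3.7430 (R=1.6667) → pose (1.2237, 4.9309, 3.7430)
step 2: θ'=3.3680 (R=-1.3333) → pose (0.7686, 4.7309, 3.3680)
step 3: θ'=5.8680 (R=0.7500) → pose (0.6344, 3.3138, 5.8680)
step 4: θ'=5.4930 (R=-2.0000) → pose (1.2486, 2.8911, 5.4930)
step 5: θ'=5.4930 (straight) → pose (-0.0708, 4.2233, 5.4930)
step 6: θ'=4.9930 (R=1.0000) → pose (-0.3212, 4.6501, 4.9930)

(-0.3212, 4.6501, 4.9930)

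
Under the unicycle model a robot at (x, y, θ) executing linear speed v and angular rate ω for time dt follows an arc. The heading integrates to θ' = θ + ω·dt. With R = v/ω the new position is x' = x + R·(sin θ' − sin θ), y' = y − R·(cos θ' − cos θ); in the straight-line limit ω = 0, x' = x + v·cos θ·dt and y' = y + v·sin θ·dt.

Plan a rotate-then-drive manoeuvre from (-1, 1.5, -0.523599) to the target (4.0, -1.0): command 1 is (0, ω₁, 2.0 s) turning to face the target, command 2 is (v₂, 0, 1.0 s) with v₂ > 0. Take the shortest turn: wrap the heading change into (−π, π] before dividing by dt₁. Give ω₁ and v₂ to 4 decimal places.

heading to target = atan2(-1−1.5, 4−-1) = -0.4636
Δθ = wrap(-0.4636 − -0.5236) = 0.0600; ω₁ = Δθ/dt₁ = 0.0300
distance = √((4−-1)² + (-1−1.5)²) = 5.5902; v₂ = distance/dt₂ = 5.5902

ω₁ = 0.0300, v₂ = 5.5902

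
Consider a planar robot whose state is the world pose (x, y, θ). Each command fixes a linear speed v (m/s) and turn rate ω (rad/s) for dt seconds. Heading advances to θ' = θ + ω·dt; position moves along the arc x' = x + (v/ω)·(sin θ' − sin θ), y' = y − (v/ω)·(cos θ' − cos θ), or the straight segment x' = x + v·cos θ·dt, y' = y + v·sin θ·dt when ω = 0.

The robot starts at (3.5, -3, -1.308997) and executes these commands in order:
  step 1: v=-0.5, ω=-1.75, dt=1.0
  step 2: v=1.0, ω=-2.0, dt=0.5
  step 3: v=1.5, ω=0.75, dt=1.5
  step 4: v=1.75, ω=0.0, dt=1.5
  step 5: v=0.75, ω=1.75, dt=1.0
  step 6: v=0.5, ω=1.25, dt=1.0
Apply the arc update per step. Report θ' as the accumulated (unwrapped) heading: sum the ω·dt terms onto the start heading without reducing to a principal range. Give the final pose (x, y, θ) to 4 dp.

(-1.1665, -3.0760, 0.0660)

step 1: θ'=-3.0590 (R=0.2857) → pose (3.7524, -2.6413, -3.0590)
step 2: θ'=-4.0590 (R=-0.5000) → pose (3.3141, -2.4470, -4.0590)
step 3: θ'=-2.9340 (R=2.0000) → pose (1.3139, -1.7057, -2.9340)
step 4: θ'=-2.9340 (straight) → pose (-1.2548, -2.2467, -2.9340)
step 5: θ'=-1.1840 (R=0.4286) → pose (-1.5633, -2.8277, -1.1840)
step 6: θ'=0.0660 (R=0.4000) → pose (-1.1665, -3.0760, 0.0660)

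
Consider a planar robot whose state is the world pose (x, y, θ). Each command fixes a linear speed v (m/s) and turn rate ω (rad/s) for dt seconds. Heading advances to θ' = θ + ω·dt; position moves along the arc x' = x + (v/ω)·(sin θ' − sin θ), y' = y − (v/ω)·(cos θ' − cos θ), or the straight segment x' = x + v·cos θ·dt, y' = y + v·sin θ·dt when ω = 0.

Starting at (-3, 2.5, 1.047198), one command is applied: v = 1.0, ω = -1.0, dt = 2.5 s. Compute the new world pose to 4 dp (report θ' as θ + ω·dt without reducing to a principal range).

(-1.1409, 2.1177, -1.4528)

θ' = 1.0472 + -1.0·2.5 = -1.4528
R = v/ω = 1.0/-1.0 = -1.0000
x' = -3 + -1.0000·(sin -1.4528 − sin 1.0472) = -1.1409
y' = 2.5 − -1.0000·(cos -1.4528 − cos 1.0472) = 2.1177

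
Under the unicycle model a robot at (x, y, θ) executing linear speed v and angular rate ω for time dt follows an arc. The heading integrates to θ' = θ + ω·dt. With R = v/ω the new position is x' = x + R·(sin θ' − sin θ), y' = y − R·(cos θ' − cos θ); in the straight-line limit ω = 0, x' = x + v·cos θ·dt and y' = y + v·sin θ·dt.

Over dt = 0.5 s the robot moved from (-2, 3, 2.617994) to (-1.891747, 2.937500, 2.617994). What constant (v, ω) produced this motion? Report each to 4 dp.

Δθ = 2.617994 − 2.617994 = 0.000000
ω = Δθ/dt = 0.000000/0.5 = 0.0000
ω = 0 → v = (Δx·cos θ + Δy·sin θ)/dt = -0.2500

v = -0.2500, ω = 0.0000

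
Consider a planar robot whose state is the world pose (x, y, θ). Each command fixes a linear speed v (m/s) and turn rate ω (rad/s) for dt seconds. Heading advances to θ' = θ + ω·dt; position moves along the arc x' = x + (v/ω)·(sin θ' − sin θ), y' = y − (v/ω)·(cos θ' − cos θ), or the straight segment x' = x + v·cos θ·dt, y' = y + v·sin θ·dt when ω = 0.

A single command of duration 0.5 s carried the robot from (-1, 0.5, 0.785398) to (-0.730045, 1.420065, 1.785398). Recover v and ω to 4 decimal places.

v = 2.0000, ω = 2.0000

Δθ = 1.785398 − 0.785398 = 1.000000
ω = Δθ/dt = 1.000000/0.5 = 2.0000
R = −Δy/(cos θ' − cos θ) = 1.0000
v = R·ω = 1.0000·2.0000 = 2.0000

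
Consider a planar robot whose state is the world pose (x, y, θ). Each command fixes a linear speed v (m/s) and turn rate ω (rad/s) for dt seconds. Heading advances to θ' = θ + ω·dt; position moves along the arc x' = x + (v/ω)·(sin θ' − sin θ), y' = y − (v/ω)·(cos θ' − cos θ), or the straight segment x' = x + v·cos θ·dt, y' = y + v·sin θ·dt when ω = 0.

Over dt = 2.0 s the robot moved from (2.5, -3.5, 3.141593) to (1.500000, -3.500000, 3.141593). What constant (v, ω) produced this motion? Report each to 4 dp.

v = 0.5000, ω = 0.0000

Δθ = 3.141593 − 3.141593 = 0.000000
ω = Δθ/dt = 0.000000/2.0 = 0.0000
ω = 0 → v = (Δx·cos θ + Δy·sin θ)/dt = 0.5000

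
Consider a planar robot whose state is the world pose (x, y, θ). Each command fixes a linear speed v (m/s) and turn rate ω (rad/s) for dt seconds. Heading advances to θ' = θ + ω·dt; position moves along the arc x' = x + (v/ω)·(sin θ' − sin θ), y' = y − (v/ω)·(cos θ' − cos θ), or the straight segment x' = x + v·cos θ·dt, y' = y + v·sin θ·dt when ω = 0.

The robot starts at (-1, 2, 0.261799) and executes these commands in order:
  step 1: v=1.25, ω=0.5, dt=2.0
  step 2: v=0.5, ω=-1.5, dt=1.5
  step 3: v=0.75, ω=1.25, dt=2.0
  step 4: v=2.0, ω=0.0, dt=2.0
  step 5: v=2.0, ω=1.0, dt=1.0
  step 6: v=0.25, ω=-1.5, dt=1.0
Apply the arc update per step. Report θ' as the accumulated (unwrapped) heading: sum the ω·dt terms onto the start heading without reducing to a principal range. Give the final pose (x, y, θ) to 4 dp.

(1.8046, 9.9817, 1.0118)

step 1: θ'=1.2618 (R=2.5000) → pose (0.7346, 3.6546, 1.2618)
step 2: θ'=-0.9882 (R=-0.3333) → pose (1.3304, 3.7366, -0.9882)
step 3: θ'=1.5118 (R=0.6000) → pose (2.4304, 4.0313, 1.5118)
step 4: θ'=1.5118 (straight) → pose (2.6663, 8.0244, 1.5118)
step 5: θ'=2.5118 (R=2.0000) → pose (1.8477, 9.7586, 2.5118)
step 6: θ'=1.0118 (R=-0.1667) → pose (1.8046, 9.9817, 1.0118)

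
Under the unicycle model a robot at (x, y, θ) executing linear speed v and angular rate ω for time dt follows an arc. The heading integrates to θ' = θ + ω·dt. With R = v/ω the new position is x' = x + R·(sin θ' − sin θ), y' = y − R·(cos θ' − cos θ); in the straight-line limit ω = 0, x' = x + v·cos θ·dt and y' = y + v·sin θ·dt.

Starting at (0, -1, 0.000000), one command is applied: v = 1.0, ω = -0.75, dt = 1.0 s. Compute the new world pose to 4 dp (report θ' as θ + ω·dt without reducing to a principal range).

(0.9089, -1.3577, -0.7500)

θ' = 0.0000 + -0.75·1.0 = -0.7500
R = v/ω = 1.0/-0.75 = -1.3333
x' = 0 + -1.3333·(sin -0.7500 − sin 0.0000) = 0.9089
y' = -1 − -1.3333·(cos -0.7500 − cos 0.0000) = -1.3577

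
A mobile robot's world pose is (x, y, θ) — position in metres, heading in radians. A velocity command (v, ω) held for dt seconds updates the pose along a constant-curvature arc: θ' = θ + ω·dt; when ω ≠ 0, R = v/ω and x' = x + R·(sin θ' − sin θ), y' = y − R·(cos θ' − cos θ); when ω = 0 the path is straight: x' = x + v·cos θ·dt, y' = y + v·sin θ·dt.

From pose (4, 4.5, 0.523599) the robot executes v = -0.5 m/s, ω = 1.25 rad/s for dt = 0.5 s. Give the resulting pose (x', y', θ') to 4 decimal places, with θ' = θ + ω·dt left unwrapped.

(3.8351, 4.3175, 1.1486)

θ' = 0.5236 + 1.25·0.5 = 1.1486
R = v/ω = -0.5/1.25 = -0.4000
x' = 4 + -0.4000·(sin 1.1486 − sin 0.5236) = 3.8351
y' = 4.5 − -0.4000·(cos 1.1486 − cos 0.5236) = 4.3175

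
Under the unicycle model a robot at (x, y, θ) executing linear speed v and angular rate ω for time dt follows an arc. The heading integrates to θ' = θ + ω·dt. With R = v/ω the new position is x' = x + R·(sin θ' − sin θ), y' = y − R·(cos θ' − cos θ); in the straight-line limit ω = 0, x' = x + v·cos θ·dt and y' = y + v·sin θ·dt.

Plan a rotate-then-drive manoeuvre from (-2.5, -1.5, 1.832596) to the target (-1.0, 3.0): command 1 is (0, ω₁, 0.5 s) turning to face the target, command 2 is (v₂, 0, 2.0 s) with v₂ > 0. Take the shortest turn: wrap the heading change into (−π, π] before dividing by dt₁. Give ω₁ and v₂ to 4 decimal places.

heading to target = atan2(3−-1.5, -1−-2.5) = 1.2490
Δθ = wrap(1.2490 − 1.8326) = -0.5836; ω₁ = Δθ/dt₁ = -1.1671
distance = √((-1−-2.5)² + (3−-1.5)²) = 4.7434; v₂ = distance/dt₂ = 2.3717

ω₁ = -1.1671, v₂ = 2.3717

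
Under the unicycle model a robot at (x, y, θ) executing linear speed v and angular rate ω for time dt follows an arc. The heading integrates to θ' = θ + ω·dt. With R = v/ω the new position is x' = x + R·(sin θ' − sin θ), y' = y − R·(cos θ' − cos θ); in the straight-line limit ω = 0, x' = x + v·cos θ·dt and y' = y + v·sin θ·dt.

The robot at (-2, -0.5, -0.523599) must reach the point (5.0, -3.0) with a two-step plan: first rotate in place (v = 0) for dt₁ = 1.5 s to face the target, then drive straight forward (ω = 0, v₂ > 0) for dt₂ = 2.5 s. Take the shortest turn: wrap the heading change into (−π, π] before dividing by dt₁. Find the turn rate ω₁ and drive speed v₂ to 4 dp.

heading to target = atan2(-3−-0.5, 5−-2) = -0.3430
Δθ = wrap(-0.3430 − -0.5236) = 0.1806; ω₁ = Δθ/dt₁ = 0.1204
distance = √((5−-2)² + (-3−-0.5)²) = 7.4330; v₂ = distance/dt₂ = 2.9732

ω₁ = 0.1204, v₂ = 2.9732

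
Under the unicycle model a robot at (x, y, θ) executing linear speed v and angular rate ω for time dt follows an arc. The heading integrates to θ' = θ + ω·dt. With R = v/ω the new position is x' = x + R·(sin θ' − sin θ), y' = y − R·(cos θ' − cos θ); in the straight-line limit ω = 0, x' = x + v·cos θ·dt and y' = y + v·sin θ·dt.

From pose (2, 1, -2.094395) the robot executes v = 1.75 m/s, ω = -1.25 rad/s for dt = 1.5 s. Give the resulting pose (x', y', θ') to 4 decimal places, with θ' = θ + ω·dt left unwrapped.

(-0.2435, 0.7529, -3.9694)

θ' = -2.0944 + -1.25·1.5 = -3.9694
R = v/ω = 1.75/-1.25 = -1.4000
x' = 2 + -1.4000·(sin -3.9694 − sin -2.0944) = -0.2435
y' = 1 − -1.4000·(cos -3.9694 − cos -2.0944) = 0.7529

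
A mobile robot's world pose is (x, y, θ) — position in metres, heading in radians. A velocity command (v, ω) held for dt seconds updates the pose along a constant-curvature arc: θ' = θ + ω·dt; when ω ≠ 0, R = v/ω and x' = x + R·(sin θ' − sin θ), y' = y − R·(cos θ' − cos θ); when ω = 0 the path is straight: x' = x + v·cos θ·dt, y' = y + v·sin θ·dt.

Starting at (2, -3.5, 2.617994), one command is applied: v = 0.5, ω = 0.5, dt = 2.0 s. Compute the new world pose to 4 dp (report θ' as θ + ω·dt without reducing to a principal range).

(1.0414, -3.4774, 3.6180)

θ' = 2.6180 + 0.5·2.0 = 3.6180
R = v/ω = 0.5/0.5 = 1.0000
x' = 2 + 1.0000·(sin 3.6180 − sin 2.6180) = 1.0414
y' = -3.5 − 1.0000·(cos 3.6180 − cos 2.6180) = -3.4774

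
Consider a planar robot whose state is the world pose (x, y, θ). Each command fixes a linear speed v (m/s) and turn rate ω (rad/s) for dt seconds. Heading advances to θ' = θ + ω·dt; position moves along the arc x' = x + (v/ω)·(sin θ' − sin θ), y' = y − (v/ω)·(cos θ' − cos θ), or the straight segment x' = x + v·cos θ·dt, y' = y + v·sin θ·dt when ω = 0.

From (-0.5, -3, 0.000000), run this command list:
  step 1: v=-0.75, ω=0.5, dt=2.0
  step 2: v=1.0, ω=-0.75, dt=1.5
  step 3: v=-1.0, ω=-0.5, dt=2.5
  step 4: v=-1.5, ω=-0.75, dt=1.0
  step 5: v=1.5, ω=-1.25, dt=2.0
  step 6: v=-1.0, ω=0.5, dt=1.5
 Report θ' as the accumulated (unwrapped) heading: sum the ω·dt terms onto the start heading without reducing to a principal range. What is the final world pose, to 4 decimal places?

(-3.4875, -0.8345, -3.8750)

step 1: θ'=1.0000 (R=-1.5000) → pose (-1.7622, -3.6895, 1.0000)
step 2: θ'=-0.1250 (R=-1.3333) → pose (-0.4740, -3.0870, -0.1250)
step 3: θ'=-1.3750 (R=2.0000) → pose (-2.1864, -1.4917, -1.3750)
step 4: θ'=-2.1250 (R=2.0000) → pose (-1.9253, -0.0501, -2.1250)
step 5: θ'=-4.6250 (R=-1.2000) → pose (-4.1411, 0.4767, -4.6250)
step 6: θ'=-3.8750 (R=-2.0000) → pose (-3.4875, -0.8345, -3.8750)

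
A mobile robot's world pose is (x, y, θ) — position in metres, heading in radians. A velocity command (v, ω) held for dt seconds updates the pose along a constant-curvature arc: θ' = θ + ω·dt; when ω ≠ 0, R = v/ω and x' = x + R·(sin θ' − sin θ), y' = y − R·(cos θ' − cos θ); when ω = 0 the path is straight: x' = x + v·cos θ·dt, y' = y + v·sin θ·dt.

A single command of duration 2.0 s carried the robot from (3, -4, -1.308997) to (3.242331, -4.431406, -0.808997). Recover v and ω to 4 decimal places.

v = 0.2500, ω = 0.2500

Δθ = -0.808997 − -1.308997 = 0.500000
ω = Δθ/dt = 0.500000/2.0 = 0.2500
R = −Δy/(cos θ' − cos θ) = 1.0000
v = R·ω = 1.0000·0.2500 = 0.2500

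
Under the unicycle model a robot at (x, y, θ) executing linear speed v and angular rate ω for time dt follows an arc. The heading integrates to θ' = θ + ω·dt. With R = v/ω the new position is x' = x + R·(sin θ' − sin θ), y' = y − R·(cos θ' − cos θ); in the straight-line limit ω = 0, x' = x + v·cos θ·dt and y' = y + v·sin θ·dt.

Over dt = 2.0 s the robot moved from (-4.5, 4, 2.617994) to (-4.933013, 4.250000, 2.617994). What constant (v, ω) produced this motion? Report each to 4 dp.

Δθ = 2.617994 − 2.617994 = 0.000000
ω = Δθ/dt = 0.000000/2.0 = 0.0000
ω = 0 → v = (Δx·cos θ + Δy·sin θ)/dt = 0.2500

v = 0.2500, ω = 0.0000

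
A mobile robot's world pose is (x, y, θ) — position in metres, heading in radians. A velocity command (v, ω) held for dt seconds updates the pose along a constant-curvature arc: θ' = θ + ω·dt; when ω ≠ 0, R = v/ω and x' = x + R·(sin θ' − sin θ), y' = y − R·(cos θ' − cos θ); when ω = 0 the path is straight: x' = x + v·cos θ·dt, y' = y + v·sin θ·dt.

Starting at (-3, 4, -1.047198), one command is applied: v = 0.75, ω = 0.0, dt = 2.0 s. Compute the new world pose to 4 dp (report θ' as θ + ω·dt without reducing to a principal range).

θ' = -1.0472 + 0.0·2.0 = -1.0472
ω = 0 → straight: x' = -3 + 0.75·cos(-1.0472)·2.0 = -2.2500
y' = 4 + 0.75·sin(-1.0472)·2.0 = 2.7010

(-2.2500, 2.7010, -1.0472)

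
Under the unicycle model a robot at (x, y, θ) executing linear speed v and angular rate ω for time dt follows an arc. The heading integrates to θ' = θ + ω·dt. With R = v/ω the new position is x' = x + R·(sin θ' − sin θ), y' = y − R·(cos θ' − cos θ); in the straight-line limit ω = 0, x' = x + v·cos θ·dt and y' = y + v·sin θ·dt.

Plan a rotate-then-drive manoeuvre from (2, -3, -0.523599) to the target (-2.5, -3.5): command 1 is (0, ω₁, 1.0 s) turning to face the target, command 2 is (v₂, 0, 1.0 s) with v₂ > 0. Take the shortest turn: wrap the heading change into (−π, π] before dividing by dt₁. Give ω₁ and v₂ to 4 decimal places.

ω₁ = -2.5073, v₂ = 4.5277

heading to target = atan2(-3.5−-3, -2.5−2) = -3.0309
Δθ = wrap(-3.0309 − -0.5236) = -2.5073; ω₁ = Δθ/dt₁ = -2.5073
distance = √((-2.5−2)² + (-3.5−-3)²) = 4.5277; v₂ = distance/dt₂ = 4.5277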